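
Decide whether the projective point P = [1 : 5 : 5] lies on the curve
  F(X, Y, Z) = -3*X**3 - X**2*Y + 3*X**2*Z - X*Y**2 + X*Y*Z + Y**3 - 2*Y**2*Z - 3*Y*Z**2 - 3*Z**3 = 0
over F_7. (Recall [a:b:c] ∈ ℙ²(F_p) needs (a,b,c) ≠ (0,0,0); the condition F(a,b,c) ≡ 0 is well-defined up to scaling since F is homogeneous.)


F(1,5,5) ≡ 0 (mod 7); P is on the curve.

Evaluate F(1, 5, 5) term-by-term (mod 7).
  -3*X**3 ↦ -3·1·1·1 = -3
  -X**2*Y ↦ -1·1·5·1 = -5
  3*X**2*Z ↦ 3·1·1·5 = 15
  -X*Y**2 ↦ -1·1·25·1 = -25
  X*Y*Z ↦ 1·1·5·5 = 25
  Y**3 ↦ 1·1·125·1 = 125
  -2*Y**2*Z ↦ -2·1·25·5 = -250
  -3*Y*Z**2 ↦ -3·1·5·25 = -375
  -3*Z**3 ↦ -3·1·1·125 = -375
Sum: F(1, 5, 5) = (-3) + (-5) + (15) + (-25) + (25) + (125) + (-250) + (-375) + (-375) = -868.
Reducing mod 7: -868 ≡ 0 (mod 7).
Since F(a, b, c) ≡ 0 (mod 7), P lies on the curve.


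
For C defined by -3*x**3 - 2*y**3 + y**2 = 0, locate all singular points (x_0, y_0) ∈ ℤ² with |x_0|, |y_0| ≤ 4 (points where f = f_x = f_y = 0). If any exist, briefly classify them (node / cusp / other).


Singular points: {(0, 0)}; classification: cusp.

Compute partial derivatives:
  f_x = -9*x**2.
  f_y = -6*y**2 + 2*y.
Scan x_0 ∈ {−4, ..., 4}. For each x_0, f_y(x_0, y) is a polynomial in y; find its integer roots y ∈ {−4, ..., 4}, then test f_x and f at those candidates.
  x = -4: f_y(-4, y) = -6*y**2 + 2*y; vanishes at y ∈ {0}. (-4, 0): f_x = -144 ≠ 0.
  x = -3: f_y(-3, y) = -6*y**2 + 2*y; vanishes at y ∈ {0}. (-3, 0): f_x = -81 ≠ 0.
  x = -2: f_y(-2, y) = -6*y**2 + 2*y; vanishes at y ∈ {0}. (-2, 0): f_x = -36 ≠ 0.
  x = -1: f_y(-1, y) = -6*y**2 + 2*y; vanishes at y ∈ {0}. (-1, 0): f_x = -9 ≠ 0.
  x = 0: f_y(0, y) = -6*y**2 + 2*y; vanishes at y ∈ {0}. (0, 0): f_x = 0, f = 0 — SINGULAR.
  x = 1: f_y(1, y) = -6*y**2 + 2*y; vanishes at y ∈ {0}. (1, 0): f_x = -9 ≠ 0.
  x = 2: f_y(2, y) = -6*y**2 + 2*y; vanishes at y ∈ {0}. (2, 0): f_x = -36 ≠ 0.
  x = 3: f_y(3, y) = -6*y**2 + 2*y; vanishes at y ∈ {0}. (3, 0): f_x = -81 ≠ 0.
  x = 4: f_y(4, y) = -6*y**2 + 2*y; vanishes at y ∈ {0}. (4, 0): f_x = -144 ≠ 0.
Only singular point on the grid: (0, 0).
Classify: substitute x = 0 + u, y = 0 + v and expand: f = -3*u**3 - 2*v**3 + v**2.
No constant or linear terms (consistent with a singular point). Quadratic part: v**2. Cubic part: -3*u**3 - 2*v**3.
The quadratic part v**2 is a perfect square, so there is a single (double) tangent line v = 0, i.e. y = 0. Restricting the cubic part to that line (v = 0) leaves -3*u**3 ≠ 0, so f is not divisible by v and the branch is v² ≈ 3*u**3 to lowest order — this is a cusp.
Classification: cusp.


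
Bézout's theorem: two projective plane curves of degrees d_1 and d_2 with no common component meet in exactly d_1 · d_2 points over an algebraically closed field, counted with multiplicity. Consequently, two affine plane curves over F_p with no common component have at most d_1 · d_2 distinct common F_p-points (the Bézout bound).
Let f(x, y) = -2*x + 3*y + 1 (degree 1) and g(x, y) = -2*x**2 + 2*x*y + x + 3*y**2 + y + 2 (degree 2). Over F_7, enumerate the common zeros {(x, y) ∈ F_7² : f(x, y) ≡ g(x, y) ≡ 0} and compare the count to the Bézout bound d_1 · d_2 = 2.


Common zeros: {(1, 5), (3, 4)}; count = 2; Bézout bound = 2.

deg(f) = 1, deg(g) = 2, so Bézout bound = 2.
Scan x ∈ F_7. For each x, list the y ∈ F_7 with f(x, y) ≡ 0 and those with g(x, y) ≡ 0 (mod 7); the common zeros in that column are the intersection.
  x = 0: f ≡ 0 at y ∈ {2}; g ≡ 0 at y ∈ ∅; common: ∅.
  x = 1: f ≡ 0 at y ∈ {5}; g ≡ 0 at y ∈ {1, 5}; common: {5}.
  x = 2: f ≡ 0 at y ∈ {1}; g ≡ 0 at y ∈ ∅; common: ∅.
  x = 3: f ≡ 0 at y ∈ {4}; g ≡ 0 at y ∈ {3, 4}; common: {4}.
  x = 4: f ≡ 0 at y ∈ {0}; g ≡ 0 at y ∈ {1, 3}; common: ∅.
  x = 5: f ≡ 0 at y ∈ {3}; g ≡ 0 at y ∈ {4}; common: ∅.
  x = 6: f ≡ 0 at y ∈ {6}; g ≡ 0 at y ∈ ∅; common: ∅.
Collecting: common zeros = {(1, 5), (3, 4)}, so the count is 2.
Comparison with the Bézout bound: 2 ≤ 2 = deg(f)·deg(g), as expected for curves with no common component (the bound is attained).


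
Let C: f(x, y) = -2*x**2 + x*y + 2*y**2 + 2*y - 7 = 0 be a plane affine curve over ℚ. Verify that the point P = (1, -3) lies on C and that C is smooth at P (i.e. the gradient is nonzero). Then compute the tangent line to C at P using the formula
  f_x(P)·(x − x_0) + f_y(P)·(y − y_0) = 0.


Tangent line at P: -7*x - 9*y - 20 = 0.

Step 1: f(1, -3) = 0, so P lies on C.
Step 2: partial derivatives
  f_x(x, y) = -4*x + y, f_y(x, y) = x + 4*y + 2.
  f_x(P) = -7, f_y(P) = -9 (gradient nonzero, so P is smooth).
Step 3: tangent line at P: -7·(x − 1) + -9·(y − -3) = 0.
Expanding: -7*x - 9*y - 20 = 0.


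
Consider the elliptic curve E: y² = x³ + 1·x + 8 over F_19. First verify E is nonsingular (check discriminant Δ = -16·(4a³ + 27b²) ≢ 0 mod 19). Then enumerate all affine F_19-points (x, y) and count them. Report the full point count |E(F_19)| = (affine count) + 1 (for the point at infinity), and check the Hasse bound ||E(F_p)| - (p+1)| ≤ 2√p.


Affine points = {(3, 0), (4, 0), (5, 9), (5, 10), (7, 4), (7, 15), (9, 9), (9, 10), (10, 7), (10, 12), (11, 1), (11, 18), (12, 0), (14, 7), (14, 12), (15, 4), (15, 15), (16, 4), (16, 15), (17, 6), (17, 13), (18, 5), (18, 14)}; affine count = 23; |E(F_19)| = 24.

Discriminant check: Δ ∝ 4a³ + 27b² = 4·1³ + 27·8² = 4·1 + 27·64 ≡ 3 (mod 19). Nonzero ⇒ E is nonsingular.
For each x ∈ F_19, compute rhs = x³ + 1·x + 8 mod 19, then count y ∈ F_19 with y² ≡ rhs.
  x = 0: rhs = 8, matching y values: none (0 points).
  x = 1: rhs = 10, matching y values: none (0 points).
  x = 2: rhs = 18, matching y values: none (0 points).
  x = 3: rhs = 0, matching y values: 0 (1 points).
  x = 4: rhs = 0, matching y values: 0 (1 points).
  x = 5: rhs = 5, matching y values: 9, 10 (2 points).
  x = 6: rhs = 2, matching y values: none (0 points).
  x = 7: rhs = 16, matching y values: 4, 15 (2 points).
  x = 8: rhs = 15, matching y values: none (0 points).
  x = 9: rhs = 5, matching y values: 9, 10 (2 points).
  x = 10: rhs = 11, matching y values: 7, 12 (2 points).
  x = 11: rhs = 1, matching y values: 1, 18 (2 points).
  x = 12: rhs = 0, matching y values: 0 (1 points).
  x = 13: rhs = 14, matching y values: none (0 points).
  x = 14: rhs = 11, matching y values: 7, 12 (2 points).
  x = 15: rhs = 16, matching y values: 4, 15 (2 points).
  x = 16: rhs = 16, matching y values: 4, 15 (2 points).
  x = 17: rhs = 17, matching y values: 6, 13 (2 points).
  x = 18: rhs = 6, matching y values: 5, 14 (2 points).
Total affine count: 23.
Full point count |E(F_19)| = 23 + 1 = 24.
Hasse bound: |24 − (19+1)| = |4| = 4 ≤ 2√19 ≈ 8.7178 ✓.


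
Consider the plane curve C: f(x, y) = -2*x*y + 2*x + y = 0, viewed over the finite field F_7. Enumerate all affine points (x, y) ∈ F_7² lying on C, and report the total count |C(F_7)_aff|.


Affine F_7-points: {(0, 0), (1, 2), (2, 6), (3, 4), (5, 5), (6, 3)}; count = 6.

For each of the 49 pairs (x, y) ∈ F_7², evaluate f(x, y) mod 7. Record the zeros.
  x = 0: [0↦0, 1↦1, 2↦2, 3↦3, 4↦4, 5↦5, 6↦6]  zeros at y ∈ {0}
  x = 1: [0↦2, 1↦1, 2↦0, 3↦6, 4↦5, 5↦4, 6↦3]  zeros at y ∈ {2}
  x = 2: [0↦4, 1↦1, 2↦5, 3↦2, 4↦6, 5↦3, 6↦0]  zeros at y ∈ {6}
  x = 3: [0↦6, 1↦1, 2↦3, 3↦5, 4↦0, 5↦2, 6↦4]  zeros at y ∈ {4}
  x = 4: [0↦1, 1↦1, 2↦1, 3↦1, 4↦1, 5↦1, 6↦1]  zeros at y ∈ ∅
  x = 5: [0↦3, 1↦1, 2↦6, 3↦4, 4↦2, 5↦0, 6↦5]  zeros at y ∈ {5}
  x = 6: [0↦5, 1↦1, 2↦4, 3↦0, 4↦3, 5↦6, 6↦2]  zeros at y ∈ {3}
Collecting zeros: affine points = {(0, 0), (1, 2), (2, 6), (3, 4), (5, 5), (6, 3)}.
Total count |C(F_7)_aff| = 6.


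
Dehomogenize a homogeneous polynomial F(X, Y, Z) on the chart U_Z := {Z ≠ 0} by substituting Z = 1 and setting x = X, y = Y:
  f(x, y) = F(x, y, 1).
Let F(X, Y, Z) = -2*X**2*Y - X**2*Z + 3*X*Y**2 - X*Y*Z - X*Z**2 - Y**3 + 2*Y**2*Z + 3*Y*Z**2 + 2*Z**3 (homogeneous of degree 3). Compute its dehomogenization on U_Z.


f(x, y) = -2*x**2*y - x**2 + 3*x*y**2 - x*y - x - y**3 + 2*y**2 + 3*y + 2

On U_Z we set Z = 1. Each monomial c·X^i·Y^j·Z^k in F becomes c·x^i·y^j·1^k = c·x^i·y^j.
Substituting Z = 1: F(X, Y, 1) = -2*x**2*y - x**2 + 3*x*y**2 - x*y - x - y**3 + 2*y**2 + 3*y + 2.
Note: deg(f) ≤ deg(F) = 3; strict inequality happens when F is divisible by Z (lost terms).


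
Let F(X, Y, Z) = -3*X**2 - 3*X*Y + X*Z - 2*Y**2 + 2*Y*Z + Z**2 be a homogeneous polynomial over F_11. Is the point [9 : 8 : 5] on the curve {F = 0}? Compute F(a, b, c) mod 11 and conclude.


F(9,8,5) ≡ 3 (mod 11); P is NOT on the curve.

Evaluate F(9, 8, 5) term-by-term (mod 11).
  -3*X**2 ↦ -3·81·1·1 = -243
  -3*X*Y ↦ -3·9·8·1 = -216
  X*Z ↦ 1·9·1·5 = 45
  -2*Y**2 ↦ -2·1·64·1 = -128
  2*Y*Z ↦ 2·1·8·5 = 80
  Z**2 ↦ 1·1·1·25 = 25
Sum: F(9, 8, 5) = (-243) + (-216) + (45) + (-128) + (80) + (25) = -437.
Reducing mod 11: -437 ≡ 3 (mod 11).
Since F(a, b, c) ≡ 3 ≠ 0 (mod 11), P does NOT lie on the curve.


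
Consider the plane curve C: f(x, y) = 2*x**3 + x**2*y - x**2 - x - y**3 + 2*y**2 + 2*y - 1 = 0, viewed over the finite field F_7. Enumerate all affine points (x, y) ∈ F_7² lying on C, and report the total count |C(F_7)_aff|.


Affine F_7-points: {(0, 6), (1, 4), (2, 2), (3, 2), (3, 5), (4, 1), (4, 4), (5, 2), (6, 5)}; count = 9.

For each of the 49 pairs (x, y) ∈ F_7², evaluate f(x, y) mod 7. Record the zeros.
  x = 0: [0↦6, 1↦2, 2↦3, 3↦3, 4↦3, 5↦4, 6↦0]  zeros at y ∈ {6}
  x = 1: [0↦6, 1↦3, 2↦5, 3↦6, 4↦0, 5↦2, 6↦6]  zeros at y ∈ {4}
  x = 2: [0↦2, 1↦2, 2↦0, 3↦4, 4↦1, 5↦6, 6↦6]  zeros at y ∈ {2}
  x = 3: [0↦6, 1↦4, 2↦0, 3↦2, 4↦4, 5↦0, 6↦5]  zeros at y ∈ {2, 5}
  x = 4: [0↦2, 1↦0, 2↦3, 3↦5, 4↦0, 5↦3, 6↦1]  zeros at y ∈ {1, 4}
  x = 5: [0↦2, 1↦2, 2↦0, 3↦4, 4↦1, 5↦6, 6↦6]  zeros at y ∈ {2}
  x = 6: [0↦4, 1↦1, 2↦3, 3↦4, 4↦5, 5↦0, 6↦4]  zeros at y ∈ {5}
Collecting zeros: affine points = {(0, 6), (1, 4), (2, 2), (3, 2), (3, 5), (4, 1), (4, 4), (5, 2), (6, 5)}.
Total count |C(F_7)_aff| = 9.


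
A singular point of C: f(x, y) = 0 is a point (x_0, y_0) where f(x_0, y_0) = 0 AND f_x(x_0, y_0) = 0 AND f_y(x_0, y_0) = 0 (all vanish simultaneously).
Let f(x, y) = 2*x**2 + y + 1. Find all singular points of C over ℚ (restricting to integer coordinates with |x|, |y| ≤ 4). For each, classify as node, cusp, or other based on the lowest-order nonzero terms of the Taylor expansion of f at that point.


No singular points in the scanned grid; C is smooth there.

Compute partial derivatives:
  f_x = 4*x.
  f_y = 1.
f_y = 1 is a nonzero constant, so f_y never vanishes: no point (x, y) can satisfy f = f_x = f_y = 0. In particular no (x, y) ∈ {−4, ..., 4}² is singular; the curve is smooth.


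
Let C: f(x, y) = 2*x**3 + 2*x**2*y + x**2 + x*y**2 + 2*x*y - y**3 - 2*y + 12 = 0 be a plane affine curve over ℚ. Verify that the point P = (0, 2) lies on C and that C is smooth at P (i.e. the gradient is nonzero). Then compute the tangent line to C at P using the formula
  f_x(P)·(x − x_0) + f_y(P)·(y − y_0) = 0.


Tangent line at P: 8*x - 14*y + 28 = 0.

Step 1: f(0, 2) = 0, so P lies on C.
Step 2: partial derivatives
  f_x(x, y) = 6*x**2 + 4*x*y + 2*x + y**2 + 2*y, f_y(x, y) = 2*x**2 + 2*x*y + 2*x - 3*y**2 - 2.
  f_x(P) = 8, f_y(P) = -14 (gradient nonzero, so P is smooth).
Step 3: tangent line at P: 8·(x − 0) + -14·(y − 2) = 0.
Expanding: 8*x - 14*y + 28 = 0.


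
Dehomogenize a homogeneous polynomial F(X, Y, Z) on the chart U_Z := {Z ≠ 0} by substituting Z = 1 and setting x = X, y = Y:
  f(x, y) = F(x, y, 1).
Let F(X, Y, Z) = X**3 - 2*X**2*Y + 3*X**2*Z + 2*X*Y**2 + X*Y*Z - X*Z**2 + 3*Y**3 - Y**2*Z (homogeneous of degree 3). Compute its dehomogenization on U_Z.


f(x, y) = x**3 - 2*x**2*y + 3*x**2 + 2*x*y**2 + x*y - x + 3*y**3 - y**2

On U_Z we set Z = 1. Each monomial c·X^i·Y^j·Z^k in F becomes c·x^i·y^j·1^k = c·x^i·y^j.
Substituting Z = 1: F(X, Y, 1) = x**3 - 2*x**2*y + 3*x**2 + 2*x*y**2 + x*y - x + 3*y**3 - y**2.
Note: deg(f) ≤ deg(F) = 3; strict inequality happens when F is divisible by Z (lost terms).


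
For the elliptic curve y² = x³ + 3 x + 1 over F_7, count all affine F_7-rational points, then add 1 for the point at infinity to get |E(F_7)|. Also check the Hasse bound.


Affine points = {(0, 1), (0, 6), (2, 1), (2, 6), (3, 3), (3, 4), (4, 0), (5, 1), (5, 6), (6, 2), (6, 5)}; affine count = 11; |E(F_7)| = 12.

Discriminant check: Δ ∝ 4a³ + 27b² = 4·3³ + 27·1² = 4·27 + 27·1 ≡ 2 (mod 7). Nonzero ⇒ E is nonsingular.
For each x ∈ F_7, compute rhs = x³ + 3·x + 1 mod 7, then count y ∈ F_7 with y² ≡ rhs.
  x = 0: rhs = 1, matching y values: 1, 6 (2 points).
  x = 1: rhs = 5, matching y values: none (0 points).
  x = 2: rhs = 1, matching y values: 1, 6 (2 points).
  x = 3: rhs = 2, matching y values: 3, 4 (2 points).
  x = 4: rhs = 0, matching y values: 0 (1 points).
  x = 5: rhs = 1, matching y values: 1, 6 (2 points).
  x = 6: rhs = 4, matching y values: 2, 5 (2 points).
Total affine count: 11.
Full point count |E(F_7)| = 11 + 1 = 12.
Hasse bound: |12 − (7+1)| = |4| = 4 ≤ 2√7 ≈ 5.2915 ✓.


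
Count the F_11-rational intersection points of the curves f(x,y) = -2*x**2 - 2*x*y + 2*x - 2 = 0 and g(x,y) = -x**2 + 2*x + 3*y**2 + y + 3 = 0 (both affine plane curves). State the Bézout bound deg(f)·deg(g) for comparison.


Common zeros: {(2, 4)}; count = 1; Bézout bound = 4.

deg(f) = 2, deg(g) = 2, so Bézout bound = 4.
Scan x ∈ F_11. For each x, list the y ∈ F_11 with f(x, y) ≡ 0 and those with g(x, y) ≡ 0 (mod 11); the common zeros in that column are the intersection.
  x = 0: f ≡ 0 at y ∈ ∅; g ≡ 0 at y ∈ {3, 4}; common: ∅.
  x = 1: f ≡ 0 at y ∈ {10}; g ≡ 0 at y ∈ ∅; common: ∅.
  x = 2: f ≡ 0 at y ∈ {4}; g ≡ 0 at y ∈ {3, 4}; common: {4}.
  x = 3: f ≡ 0 at y ∈ {5}; g ≡ 0 at y ∈ {0, 7}; common: ∅.
  x = 4: f ≡ 0 at y ∈ {5}; g ≡ 0 at y ∈ ∅; common: ∅.
  x = 5: f ≡ 0 at y ∈ {9}; g ≡ 0 at y ∈ ∅; common: ∅.
  x = 6: f ≡ 0 at y ∈ {4}; g ≡ 0 at y ∈ {9}; common: ∅.
  x = 7: f ≡ 0 at y ∈ {8}; g ≡ 0 at y ∈ {9}; common: ∅.
  x = 8: f ≡ 0 at y ∈ {8}; g ≡ 0 at y ∈ ∅; common: ∅.
  x = 9: f ≡ 0 at y ∈ {9}; g ≡ 0 at y ∈ ∅; common: ∅.
  x = 10: f ≡ 0 at y ∈ {3}; g ≡ 0 at y ∈ {0, 7}; common: ∅.
Collecting: common zeros = {(2, 4)}, so the count is 1.
Comparison with the Bézout bound: 1 ≤ 4 = deg(f)·deg(g), as expected for curves with no common component (the affine F_11-count falls short of the bound because intersections may lie at infinity, over extension fields, or carry multiplicity).


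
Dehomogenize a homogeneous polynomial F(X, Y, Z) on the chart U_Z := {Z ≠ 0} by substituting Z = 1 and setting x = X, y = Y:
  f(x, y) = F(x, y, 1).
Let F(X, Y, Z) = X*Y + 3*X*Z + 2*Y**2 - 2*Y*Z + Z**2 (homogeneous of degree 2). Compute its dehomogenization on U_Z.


f(x, y) = x*y + 3*x + 2*y**2 - 2*y + 1

On U_Z we set Z = 1. Each monomial c·X^i·Y^j·Z^k in F becomes c·x^i·y^j·1^k = c·x^i·y^j.
Substituting Z = 1: F(X, Y, 1) = x*y + 3*x + 2*y**2 - 2*y + 1.
Note: deg(f) ≤ deg(F) = 2; strict inequality happens when F is divisible by Z (lost terms).


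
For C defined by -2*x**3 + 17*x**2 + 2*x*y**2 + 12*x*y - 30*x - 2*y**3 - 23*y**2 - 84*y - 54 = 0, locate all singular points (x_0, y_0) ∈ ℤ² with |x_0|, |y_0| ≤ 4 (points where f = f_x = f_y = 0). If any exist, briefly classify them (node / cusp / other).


Singular points: {(3, -3)}; classification: node.

Compute partial derivatives:
  f_x = -6*x**2 + 34*x + 2*y**2 + 12*y - 30.
  f_y = 4*x*y + 12*x - 6*y**2 - 46*y - 84.
Scan x_0 ∈ {−4, ..., 4}. For each x_0, f_y(x_0, y) is a polynomial in y; find its integer roots y ∈ {−4, ..., 4}, then test f_x and f at those candidates.
  x = -4: f_y(-4, y) = -6*y**2 - 62*y - 132; vanishes at y ∈ {-3}. (-4, -3): f_x = -280 ≠ 0.
  x = -3: f_y(-3, y) = -6*y**2 - 58*y - 120; vanishes at y ∈ {-3}. (-3, -3): f_x = -204 ≠ 0.
  x = -2: f_y(-2, y) = -6*y**2 - 54*y - 108; vanishes at y ∈ {-3}. (-2, -3): f_x = -140 ≠ 0.
  x = -1: f_y(-1, y) = -6*y**2 - 50*y - 96; vanishes at y ∈ {-3}. (-1, -3): f_x = -88 ≠ 0.
  x = 0: f_y(0, y) = -6*y**2 - 46*y - 84; vanishes at y ∈ {-3}. (0, -3): f_x = -48 ≠ 0.
  x = 1: f_y(1, y) = -6*y**2 - 42*y - 72; vanishes at y ∈ {-4, -3}. (1, -4): f_x = -18 ≠ 0; (1, -3): f_x = -20 ≠ 0.
  x = 2: f_y(2, y) = -6*y**2 - 38*y - 60; vanishes at y ∈ {-3}. (2, -3): f_x = -4 ≠ 0.
  x = 3: f_y(3, y) = -6*y**2 - 34*y - 48; vanishes at y ∈ {-3}. (3, -3): f_x = 0, f = 0 — SINGULAR.
  x = 4: f_y(4, y) = -6*y**2 - 30*y - 36; vanishes at y ∈ {-3, -2}. (4, -3): f_x = -8 ≠ 0; (4, -2): f_x = -6 ≠ 0.
Only singular point on the grid: (3, -3).
Classify: substitute x = 3 + u, y = -3 + v and expand: f = -2*u**3 - u**2 + 2*u*v**2 - 2*v**3 + v**2.
No constant or linear terms (consistent with a singular point). Quadratic part: -u**2 + v**2. Cubic part: -2*u**3 + 2*u*v**2 - 2*v**3.
The quadratic part v**2 - u**2 = (v − u)(v + u) splits into two distinct linear factors, so there are two distinct tangent lines y − -3 = ±(x − 3) — this is a node (ordinary double point).
Classification: node.


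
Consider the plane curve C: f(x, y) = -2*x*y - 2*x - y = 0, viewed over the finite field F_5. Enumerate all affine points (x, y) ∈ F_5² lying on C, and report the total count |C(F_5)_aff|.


Affine F_5-points: {(0, 0), (1, 1), (3, 2), (4, 3)}; count = 4.

For each of the 25 pairs (x, y) ∈ F_5², evaluate f(x, y) mod 5. Record the zeros.
  x = 0: [0↦0, 1↦4, 2↦3, 3↦2, 4↦1]  zeros at y ∈ {0}
  x = 1: [0↦3, 1↦0, 2↦2, 3↦4, 4↦1]  zeros at y ∈ {1}
  x = 2: [0↦1, 1↦1, 2↦1, 3↦1, 4↦1]  zeros at y ∈ ∅
  x = 3: [0↦4, 1↦2, 2↦0, 3↦3, 4↦1]  zeros at y ∈ {2}
  x = 4: [0↦2, 1↦3, 2↦4, 3↦0, 4↦1]  zeros at y ∈ {3}
Collecting zeros: affine points = {(0, 0), (1, 1), (3, 2), (4, 3)}.
Total count |C(F_5)_aff| = 4.


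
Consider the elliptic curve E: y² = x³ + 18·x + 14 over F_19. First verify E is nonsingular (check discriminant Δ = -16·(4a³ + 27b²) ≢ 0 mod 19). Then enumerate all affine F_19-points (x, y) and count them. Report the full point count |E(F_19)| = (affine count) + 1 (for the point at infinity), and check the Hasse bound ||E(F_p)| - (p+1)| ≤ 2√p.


Affine points = {(2, 1), (2, 18), (3, 0), (4, 6), (4, 13), (5, 1), (5, 18), (8, 9), (8, 10), (10, 4), (10, 15), (11, 2), (11, 17), (12, 1), (12, 18), (15, 7), (15, 12), (16, 3), (16, 16)}; affine count = 19; |E(F_19)| = 20.

Discriminant check: Δ ∝ 4a³ + 27b² = 4·18³ + 27·14² = 4·5832 + 27·196 ≡ 6 (mod 19). Nonzero ⇒ E is nonsingular.
For each x ∈ F_19, compute rhs = x³ + 18·x + 14 mod 19, then count y ∈ F_19 with y² ≡ rhs.
  x = 0: rhs = 14, matching y values: none (0 points).
  x = 1: rhs = 14, matching y values: none (0 points).
  x = 2: rhs = 1, matching y values: 1, 18 (2 points).
  x = 3: rhs = 0, matching y values: 0 (1 points).
  x = 4: rhs = 17, matching y values: 6, 13 (2 points).
  x = 5: rhs = 1, matching y values: 1, 18 (2 points).
  x = 6: rhs = 15, matching y values: none (0 points).
  x = 7: rhs = 8, matching y values: none (0 points).
  x = 8: rhs = 5, matching y values: 9, 10 (2 points).
  x = 9: rhs = 12, matching y values: none (0 points).
  x = 10: rhs = 16, matching y values: 4, 15 (2 points).
  x = 11: rhs = 4, matching y values: 2, 17 (2 points).
  x = 12: rhs = 1, matching y values: 1, 18 (2 points).
  x = 13: rhs = 13, matching y values: none (0 points).
  x = 14: rhs = 8, matching y values: none (0 points).
  x = 15: rhs = 11, matching y values: 7, 12 (2 points).
  x = 16: rhs = 9, matching y values: 3, 16 (2 points).
  x = 17: rhs = 8, matching y values: none (0 points).
  x = 18: rhs = 14, matching y values: none (0 points).
Total affine count: 19.
Full point count |E(F_19)| = 19 + 1 = 20.
Hasse bound: |20 − (19+1)| = |0| = 0 ≤ 2√19 ≈ 8.7178 ✓.


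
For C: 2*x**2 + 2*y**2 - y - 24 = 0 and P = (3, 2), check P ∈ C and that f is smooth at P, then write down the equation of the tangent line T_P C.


Tangent line at P: 12*x + 7*y - 50 = 0.

Step 1: f(3, 2) = 0, so P lies on C.
Step 2: partial derivatives
  f_x(x, y) = 4*x, f_y(x, y) = 4*y - 1.
  f_x(P) = 12, f_y(P) = 7 (gradient nonzero, so P is smooth).
Step 3: tangent line at P: 12·(x − 3) + 7·(y − 2) = 0.
Expanding: 12*x + 7*y - 50 = 0.


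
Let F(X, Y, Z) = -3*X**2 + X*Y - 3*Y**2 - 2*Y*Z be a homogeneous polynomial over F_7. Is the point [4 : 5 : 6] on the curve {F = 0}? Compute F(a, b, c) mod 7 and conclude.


F(4,5,6) ≡ 5 (mod 7); P is NOT on the curve.

Evaluate F(4, 5, 6) term-by-term (mod 7).
  -3*X**2 ↦ -3·16·1·1 = -48
  X*Y ↦ 1·4·5·1 = 20
  -3*Y**2 ↦ -3·1·25·1 = -75
  -2*Y*Z ↦ -2·1·5·6 = -60
Sum: F(4, 5, 6) = (-48) + (20) + (-75) + (-60) = -163.
Reducing mod 7: -163 ≡ 5 (mod 7).
Since F(a, b, c) ≡ 5 ≠ 0 (mod 7), P does NOT lie on the curve.


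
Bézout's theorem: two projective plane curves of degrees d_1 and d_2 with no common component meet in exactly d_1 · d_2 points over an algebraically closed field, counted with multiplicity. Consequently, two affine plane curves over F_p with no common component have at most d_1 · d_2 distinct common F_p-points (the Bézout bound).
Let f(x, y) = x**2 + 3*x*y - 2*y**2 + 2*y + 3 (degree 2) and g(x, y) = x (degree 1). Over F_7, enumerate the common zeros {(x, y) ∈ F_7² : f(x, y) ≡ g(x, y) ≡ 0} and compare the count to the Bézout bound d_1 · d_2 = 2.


Common zeros: {(0, 4)}; count = 1; Bézout bound = 2.

deg(f) = 2, deg(g) = 1, so Bézout bound = 2.
Scan x ∈ F_7. For each x, list the y ∈ F_7 with f(x, y) ≡ 0 and those with g(x, y) ≡ 0 (mod 7); the common zeros in that column are the intersection.
  x = 0: f ≡ 0 at y ∈ {4}; g ≡ 0 at y ∈ {0, 1, 2, 3, 4, 5, 6}; common: {4}.
  x = 1: f ≡ 0 at y ∈ {1, 5}; g ≡ 0 at y ∈ ∅; common: ∅.
  x = 2: f ≡ 0 at y ∈ {0, 4}; g ≡ 0 at y ∈ ∅; common: ∅.
  x = 3: f ≡ 0 at y ∈ {1}; g ≡ 0 at y ∈ ∅; common: ∅.
  x = 4: f ≡ 0 at y ∈ ∅; g ≡ 0 at y ∈ ∅; common: ∅.
  x = 5: f ≡ 0 at y ∈ {0, 5}; g ≡ 0 at y ∈ ∅; common: ∅.
  x = 6: f ≡ 0 at y ∈ ∅; g ≡ 0 at y ∈ ∅; common: ∅.
Collecting: common zeros = {(0, 4)}, so the count is 1.
Comparison with the Bézout bound: 1 ≤ 2 = deg(f)·deg(g), as expected for curves with no common component (the affine F_7-count falls short of the bound because intersections may lie at infinity, over extension fields, or carry multiplicity).


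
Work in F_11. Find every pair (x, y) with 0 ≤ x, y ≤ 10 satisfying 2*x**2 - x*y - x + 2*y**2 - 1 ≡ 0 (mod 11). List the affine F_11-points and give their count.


Affine F_11-points: {(1, 0), (1, 6), (4, 3), (4, 10), (5, 0), (5, 8), (6, 7), (7, 10), (8, 6), (8, 9), (9, 3), (9, 7)}; count = 12.

For each of the 121 pairs (x, y) ∈ F_11², evaluate f(x, y) mod 11. Record the zeros.
  x = 0: [0↦10, 1↦1, 2↦7, 3↦6, 4↦9, 5↦5, 6↦5, 7↦9, 8↦6, 9↦7, 10↦1]  zeros at y ∈ ∅
  x = 1: [0↦0, 1↦1, 2↦6, 3↦4, 4↦6, 5↦1, 6↦0, 7↦3, 8↦10, 9↦10, 10↦3]  zeros at y ∈ {0, 6}
  x = 2: [0↦5, 1↦5, 2↦9, 3↦6, 4↦7, 5↦1, 6↦10, 7↦1, 8↦7, 9↦6, 10↦9]  zeros at y ∈ ∅
  x = 3: [0↦3, 1↦2, 2↦5, 3↦1, 4↦1, 5↦5, 6↦2, 7↦3, 8↦8, 9↦6, 10↦8]  zeros at y ∈ ∅
  x = 4: [0↦5, 1↦3, 2↦5, 3↦0, 4↦10, 5↦2, 6↦9, 7↦9, 8↦2, 9↦10, 10↦0]  zeros at y ∈ {3, 10}
  x = 5: [0↦0, 1↦8, 2↦9, 3↦3, 4↦1, 5↦3, 6↦9, 7↦8, 8↦0, 9↦7, 10↦7]  zeros at y ∈ {0, 8}
  x = 6: [0↦10, 1↦6, 2↦6, 3↦10, 4↦7, 5↦8, 6↦2, 7↦0, 8↦2, 9↦8, 10↦7]  zeros at y ∈ {7}
  x = 7: [0↦2, 1↦8, 2↦7, 3↦10, 4↦6, 5↦6, 6↦10, 7↦7, 8↦8, 9↦2, 10↦0]  zeros at y ∈ {10}
  x = 8: [0↦9, 1↦3, 2↦1, 3↦3, 4↦9, 5↦8, 6↦0, 7↦7, 8↦7, 9↦0, 10↦8]  zeros at y ∈ {6, 9}
  x = 9: [0↦9, 1↦2, 2↦10, 3↦0, 4↦5, 5↦3, 6↦5, 7↦0, 8↦10, 9↦2, 10↦9]  zeros at y ∈ {3, 7}
  x = 10: [0↦2, 1↦5, 2↦1, 3↦1, 4↦5, 5↦2, 6↦3, 7↦8, 8↦6, 9↦8, 10↦3]  zeros at y ∈ ∅
Collecting zeros: affine points = {(1, 0), (1, 6), (4, 3), (4, 10), (5, 0), (5, 8), (6, 7), (7, 10), (8, 6), (8, 9), (9, 3), (9, 7)}.
Total count |C(F_11)_aff| = 12.


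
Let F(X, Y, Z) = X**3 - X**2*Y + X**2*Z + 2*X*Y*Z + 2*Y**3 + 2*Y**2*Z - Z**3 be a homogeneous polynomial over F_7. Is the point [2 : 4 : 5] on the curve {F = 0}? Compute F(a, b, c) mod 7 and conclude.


F(2,4,5) ≡ 3 (mod 7); P is NOT on the curve.

Evaluate F(2, 4, 5) term-by-term (mod 7).
  X**3 ↦ 1·8·1·1 = 8
  -X**2*Y ↦ -1·4·4·1 = -16
  X**2*Z ↦ 1·4·1·5 = 20
  2*X*Y*Z ↦ 2·2·4·5 = 80
  2*Y**3 ↦ 2·1·64·1 = 128
  2*Y**2*Z ↦ 2·1·16·5 = 160
  -Z**3 ↦ -1·1·1·125 = -125
Sum: F(2, 4, 5) = (8) + (-16) + (20) + (80) + (128) + (160) + (-125) = 255.
Reducing mod 7: 255 ≡ 3 (mod 7).
Since F(a, b, c) ≡ 3 ≠ 0 (mod 7), P does NOT lie on the curve.


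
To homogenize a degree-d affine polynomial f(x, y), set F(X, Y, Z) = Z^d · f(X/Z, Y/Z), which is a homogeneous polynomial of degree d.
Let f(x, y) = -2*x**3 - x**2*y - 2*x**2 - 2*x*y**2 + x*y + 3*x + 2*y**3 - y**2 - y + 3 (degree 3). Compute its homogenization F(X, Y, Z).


F(X, Y, Z) = -2*X**3 - X**2*Y - 2*X**2*Z - 2*X*Y**2 + X*Y*Z + 3*X*Z**2 + 2*Y**3 - Y**2*Z - Y*Z**2 + 3*Z**3

deg(f) = 3.
Substitute x = X/Z, y = Y/Z into f, then multiply by Z^3.
  monomial -2·x^3·y^0 ↦ -2·X^3·Y^0·Z^0.
  monomial -1·x^2·y^1 ↦ -1·X^2·Y^1·Z^0.
  monomial -2·x^2·y^0 ↦ -2·X^2·Y^0·Z^1.
  monomial -2·x^1·y^2 ↦ -2·X^1·Y^2·Z^0.
  monomial 1·x^1·y^1 ↦ 1·X^1·Y^1·Z^1.
  monomial 3·x^1·y^0 ↦ 3·X^1·Y^0·Z^2.
  monomial 2·x^0·y^3 ↦ 2·X^0·Y^3·Z^0.
  monomial -1·x^0·y^2 ↦ -1·X^0·Y^2·Z^1.
  monomial -1·x^0·y^1 ↦ -1·X^0·Y^1·Z^2.
  monomial 3·x^0·y^0 ↦ 3·X^0·Y^0·Z^3.
Collecting: F(X, Y, Z) = -2*X**3 - X**2*Y - 2*X**2*Z - 2*X*Y**2 + X*Y*Z + 3*X*Z**2 + 2*Y**3 - Y**2*Z - Y*Z**2 + 3*Z**3.


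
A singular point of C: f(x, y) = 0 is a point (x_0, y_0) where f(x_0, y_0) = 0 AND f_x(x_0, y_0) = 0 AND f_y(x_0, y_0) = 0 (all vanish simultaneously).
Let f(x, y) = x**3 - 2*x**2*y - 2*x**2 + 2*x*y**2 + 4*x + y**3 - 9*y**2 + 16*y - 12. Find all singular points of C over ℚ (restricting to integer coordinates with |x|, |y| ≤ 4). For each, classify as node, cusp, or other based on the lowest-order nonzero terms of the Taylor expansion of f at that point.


Singular points: {(2, 2)}; classification: cusp.

Compute partial derivatives:
  f_x = 3*x**2 - 4*x*y - 4*x + 2*y**2 + 4.
  f_y = -2*x**2 + 4*x*y + 3*y**2 - 18*y + 16.
Scan x_0 ∈ {−4, ..., 4}. For each x_0, f_y(x_0, y) is a polynomial in y; find its integer roots y ∈ {−4, ..., 4}, then test f_x and f at those candidates.
  x = -4: f_y(-4, y) = 3*y**2 - 34*y - 16; no integer root y with |y| ≤ 4.
  x = -3: f_y(-3, y) = 3*y**2 - 30*y - 2; no integer root y with |y| ≤ 4.
  x = -2: f_y(-2, y) = 3*y**2 - 26*y + 8; no integer root y with |y| ≤ 4.
  x = -1: f_y(-1, y) = 3*y**2 - 22*y + 14; no integer root y with |y| ≤ 4.
  x = 0: f_y(0, y) = 3*y**2 - 18*y + 16; no integer root y with |y| ≤ 4.
  x = 1: f_y(1, y) = 3*y**2 - 14*y + 14; no integer root y with |y| ≤ 4.
  x = 2: f_y(2, y) = 3*y**2 - 10*y + 8; vanishes at y ∈ {2}. (2, 2): f_x = 0, f = 0 — SINGULAR.
  x = 3: f_y(3, y) = 3*y**2 - 6*y - 2; no integer root y with |y| ≤ 4.
  x = 4: f_y(4, y) = 3*y**2 - 2*y - 16; vanishes at y ∈ {-2}. (4, -2): f_x = 76 ≠ 0.
Only singular point on the grid: (2, 2).
Classify: substitute x = 2 + u, y = 2 + v and expand: f = u**3 - 2*u**2*v + 2*u*v**2 + v**3 + v**2.
No constant or linear terms (consistent with a singular point). Quadratic part: v**2. Cubic part: u**3 - 2*u**2*v + 2*u*v**2 + v**3.
The quadratic part v**2 is a perfect square, so there is a single (double) tangent line v = 0, i.e. y = 2. Restricting the cubic part to that line (v = 0) leaves u**3 ≠ 0, so f is not divisible by v and the branch is v² ≈ -u**3 to lowest order — this is a cusp.
Classification: cusp.


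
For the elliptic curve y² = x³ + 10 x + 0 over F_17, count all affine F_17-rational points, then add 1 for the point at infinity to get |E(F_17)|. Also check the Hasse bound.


Affine points = {(0, 0), (4, 6), (4, 11), (6, 2), (6, 15), (11, 8), (11, 9), (13, 7), (13, 10)}; affine count = 9; |E(F_17)| = 10.

Discriminant check: Δ ∝ 4a³ + 27b² = 4·10³ + 27·0² = 4·1000 + 27·0 ≡ 5 (mod 17). Nonzero ⇒ E is nonsingular.
For each x ∈ F_17, compute rhs = x³ + 10·x + 0 mod 17, then count y ∈ F_17 with y² ≡ rhs.
  x = 0: rhs = 0, matching y values: 0 (1 points).
  x = 1: rhs = 11, matching y values: none (0 points).
  x = 2: rhs = 11, matching y values: none (0 points).
  x = 3: rhs = 6, matching y values: none (0 points).
  x = 4: rhs = 2, matching y values: 6, 11 (2 points).
  x = 5: rhs = 5, matching y values: none (0 points).
  x = 6: rhs = 4, matching y values: 2, 15 (2 points).
  x = 7: rhs = 5, matching y values: none (0 points).
  x = 8: rhs = 14, matching y values: none (0 points).
  x = 9: rhs = 3, matching y values: none (0 points).
  x = 10: rhs = 12, matching y values: none (0 points).
  x = 11: rhs = 13, matching y values: 8, 9 (2 points).
  x = 12: rhs = 12, matching y values: none (0 points).
  x = 13: rhs = 15, matching y values: 7, 10 (2 points).
  x = 14: rhs = 11, matching y values: none (0 points).
  x = 15: rhs = 6, matching y values: none (0 points).
  x = 16: rhs = 6, matching y values: none (0 points).
Total affine count: 9.
Full point count |E(F_17)| = 9 + 1 = 10.
Hasse bound: |10 − (17+1)| = |-8| = 8 ≤ 2√17 ≈ 8.2462 ✓.


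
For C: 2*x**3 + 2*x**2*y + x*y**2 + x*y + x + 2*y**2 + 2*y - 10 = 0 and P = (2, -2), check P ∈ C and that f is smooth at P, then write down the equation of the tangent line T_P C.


Tangent line at P: 11*x - 4*y - 30 = 0.

Step 1: f(2, -2) = 0, so P lies on C.
Step 2: partial derivatives
  f_x(x, y) = 6*x**2 + 4*x*y + y**2 + y + 1, f_y(x, y) = 2*x**2 + 2*x*y + x + 4*y + 2.
  f_x(P) = 11, f_y(P) = -4 (gradient nonzero, so P is smooth).
Step 3: tangent line at P: 11·(x − 2) + -4·(y − -2) = 0.
Expanding: 11*x - 4*y - 30 = 0.


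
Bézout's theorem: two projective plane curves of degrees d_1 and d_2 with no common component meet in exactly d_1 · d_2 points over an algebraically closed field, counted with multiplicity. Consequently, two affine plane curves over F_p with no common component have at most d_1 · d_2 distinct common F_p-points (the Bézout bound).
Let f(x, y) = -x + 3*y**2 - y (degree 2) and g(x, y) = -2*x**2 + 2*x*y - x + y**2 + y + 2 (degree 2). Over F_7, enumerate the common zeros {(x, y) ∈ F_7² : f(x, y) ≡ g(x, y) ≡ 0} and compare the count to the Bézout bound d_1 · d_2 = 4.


Common zeros: {(2, 4), (4, 6)}; count = 2; Bézout bound = 4.

deg(f) = 2, deg(g) = 2, so Bézout bound = 4.
Scan x ∈ F_7. For each x, list the y ∈ F_7 with f(x, y) ≡ 0 and those with g(x, y) ≡ 0 (mod 7); the common zeros in that column are the intersection.
  x = 0: f ≡ 0 at y ∈ {0, 5}; g ≡ 0 at y ∈ {3}; common: ∅.
  x = 1: f ≡ 0 at y ∈ ∅; g ≡ 0 at y ∈ ∅; common: ∅.
  x = 2: f ≡ 0 at y ∈ {1, 4}; g ≡ 0 at y ∈ {4, 5}; common: {4}.
  x = 3: f ≡ 0 at y ∈ {2, 3}; g ≡ 0 at y ∈ ∅; common: ∅.
  x = 4: f ≡ 0 at y ∈ {6}; g ≡ 0 at y ∈ {6}; common: {6}.
  x = 5: f ≡ 0 at y ∈ ∅; g ≡ 0 at y ∈ {4, 6}; common: ∅.
  x = 6: f ≡ 0 at y ∈ ∅; g ≡ 0 at y ∈ {3, 5}; common: ∅.
Collecting: common zeros = {(2, 4), (4, 6)}, so the count is 2.
Comparison with the Bézout bound: 2 ≤ 4 = deg(f)·deg(g), as expected for curves with no common component (the affine F_7-count falls short of the bound because intersections may lie at infinity, over extension fields, or carry multiplicity).


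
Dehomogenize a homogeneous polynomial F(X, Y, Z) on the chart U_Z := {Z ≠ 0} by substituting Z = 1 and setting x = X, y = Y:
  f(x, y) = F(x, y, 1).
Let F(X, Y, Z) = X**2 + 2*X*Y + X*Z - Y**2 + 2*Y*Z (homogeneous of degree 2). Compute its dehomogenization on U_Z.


f(x, y) = x**2 + 2*x*y + x - y**2 + 2*y

On U_Z we set Z = 1. Each monomial c·X^i·Y^j·Z^k in F becomes c·x^i·y^j·1^k = c·x^i·y^j.
Substituting Z = 1: F(X, Y, 1) = x**2 + 2*x*y + x - y**2 + 2*y.
Note: deg(f) ≤ deg(F) = 2; strict inequality happens when F is divisible by Z (lost terms).


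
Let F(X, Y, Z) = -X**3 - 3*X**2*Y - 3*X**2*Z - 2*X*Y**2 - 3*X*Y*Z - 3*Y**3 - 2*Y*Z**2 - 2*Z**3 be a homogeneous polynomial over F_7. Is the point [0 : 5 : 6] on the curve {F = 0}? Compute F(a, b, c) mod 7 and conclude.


F(0,5,6) ≡ 2 (mod 7); P is NOT on the curve.

Evaluate F(0, 5, 6) term-by-term (mod 7).
  -X**3 ↦ -1·0·1·1 = 0
  -3*X**2*Y ↦ -3·0·5·1 = 0
  -3*X**2*Z ↦ -3·0·1·6 = 0
  -2*X*Y**2 ↦ -2·0·25·1 = 0
  -3*X*Y*Z ↦ -3·0·5·6 = 0
  -3*Y**3 ↦ -3·1·125·1 = -375
  -2*Y*Z**2 ↦ -2·1·5·36 = -360
  -2*Z**3 ↦ -2·1·1·216 = -432
Sum: F(0, 5, 6) = (0) + (0) + (0) + (0) + (0) + (-375) + (-360) + (-432) = -1167.
Reducing mod 7: -1167 ≡ 2 (mod 7).
Since F(a, b, c) ≡ 2 ≠ 0 (mod 7), P does NOT lie on the curve.


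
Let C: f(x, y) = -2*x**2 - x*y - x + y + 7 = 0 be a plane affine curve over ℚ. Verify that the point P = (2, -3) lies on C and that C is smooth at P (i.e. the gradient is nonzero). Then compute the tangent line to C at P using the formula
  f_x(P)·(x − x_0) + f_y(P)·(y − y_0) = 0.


Tangent line at P: -6*x - y + 9 = 0.

Step 1: f(2, -3) = 0, so P lies on C.
Step 2: partial derivatives
  f_x(x, y) = -4*x - y - 1, f_y(x, y) = 1 - x.
  f_x(P) = -6, f_y(P) = -1 (gradient nonzero, so P is smooth).
Step 3: tangent line at P: -6·(x − 2) + -1·(y − -3) = 0.
Expanding: -6*x - y + 9 = 0.


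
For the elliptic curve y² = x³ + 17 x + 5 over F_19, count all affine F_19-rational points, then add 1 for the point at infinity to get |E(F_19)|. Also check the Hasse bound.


Affine points = {(0, 9), (0, 10), (1, 2), (1, 17), (2, 3), (2, 16), (3, 8), (3, 11), (4, 2), (4, 17), (5, 5), (5, 14), (6, 0), (7, 7), (7, 12), (8, 8), (8, 11), (10, 4), (10, 15), (14, 2), (14, 17), (15, 5), (15, 14), (17, 1), (17, 18), (18, 5), (18, 14)}; affine count = 27; |E(F_19)| = 28.

Discriminant check: Δ ∝ 4a³ + 27b² = 4·17³ + 27·5² = 4·4913 + 27·25 ≡ 16 (mod 19). Nonzero ⇒ E is nonsingular.
For each x ∈ F_19, compute rhs = x³ + 17·x + 5 mod 19, then count y ∈ F_19 with y² ≡ rhs.
  x = 0: rhs = 5, matching y values: 9, 10 (2 points).
  x = 1: rhs = 4, matching y values: 2, 17 (2 points).
  x = 2: rhs = 9, matching y values: 3, 16 (2 points).
  x = 3: rhs = 7, matching y values: 8, 11 (2 points).
  x = 4: rhs = 4, matching y values: 2, 17 (2 points).
  x = 5: rhs = 6, matching y values: 5, 14 (2 points).
  x = 6: rhs = 0, matching y values: 0 (1 points).
  x = 7: rhs = 11, matching y values: 7, 12 (2 points).
  x = 8: rhs = 7, matching y values: 8, 11 (2 points).
  x = 9: rhs = 13, matching y values: none (0 points).
  x = 10: rhs = 16, matching y values: 4, 15 (2 points).
  x = 11: rhs = 3, matching y values: none (0 points).
  x = 12: rhs = 18, matching y values: none (0 points).
  x = 13: rhs = 10, matching y values: none (0 points).
  x = 14: rhs = 4, matching y values: 2, 17 (2 points).
  x = 15: rhs = 6, matching y values: 5, 14 (2 points).
  x = 16: rhs = 3, matching y values: none (0 points).
  x = 17: rhs = 1, matching y values: 1, 18 (2 points).
  x = 18: rhs = 6, matching y values: 5, 14 (2 points).
Total affine count: 27.
Full point count |E(F_19)| = 27 + 1 = 28.
Hasse bound: |28 − (19+1)| = |8| = 8 ≤ 2√19 ≈ 8.7178 ✓.


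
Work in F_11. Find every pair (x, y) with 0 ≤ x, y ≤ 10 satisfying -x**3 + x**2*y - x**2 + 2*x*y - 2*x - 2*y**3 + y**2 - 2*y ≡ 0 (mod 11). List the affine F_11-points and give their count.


Affine F_11-points: {(0, 0), (2, 1), (4, 0), (4, 6), (5, 5), (6, 0), (7, 7), (9, 8)}; count = 8.

For each of the 121 pairs (x, y) ∈ F_11², evaluate f(x, y) mod 11. Record the zeros.
  x = 0: [0↦0, 1↦8, 2↦6, 3↦4, 4↦1, 5↦7, 6↦10, 7↦9, 8↦3, 9↦2, 10↦5]  zeros at y ∈ {0}
  x = 1: [0↦7, 1↦7, 2↦8, 3↦9, 4↦9, 5↦7, 6↦2, 7↦4, 8↦1, 9↦3, 10↦9]  zeros at y ∈ ∅
  x = 2: [0↦6, 1↦0, 2↦6, 3↦1, 4↦6, 5↦9, 6↦9, 7↦5, 8↦7, 9↦3, 10↦3]  zeros at y ∈ {1}
  x = 3: [0↦2, 1↦3, 2↦5, 3↦7, 4↦8, 5↦7, 6↦3, 7↦6, 8↦4, 9↦7, 10↦3]  zeros at y ∈ ∅
  x = 4: [0↦0, 1↦10, 2↦10, 3↦10, 4↦9, 5↦6, 6↦0, 7↦1, 8↦8, 9↦9, 10↦3]  zeros at y ∈ {0, 6}
  x = 5: [0↦5, 1↦4, 2↦4, 3↦4, 4↦3, 5↦0, 6↦5, 7↦6, 8↦2, 9↦3, 10↦8]  zeros at y ∈ {5}
  x = 6: [0↦0, 1↦1, 2↦3, 3↦5, 4↦6, 5↦5, 6↦1, 7↦4, 8↦2, 9↦5, 10↦1]  zeros at y ∈ {0}
  x = 7: [0↦1, 1↦6, 2↦1, 3↦7, 4↦1, 5↦4, 6↦4, 7↦0, 8↦2, 9↦9, 10↦9]  zeros at y ∈ {7}
  x = 8: [0↦2, 1↦2, 2↦3, 3↦4, 4↦4, 5↦2, 6↦8, 7↦10, 8↦7, 9↦9, 10↦4]  zeros at y ∈ ∅
  x = 9: [0↦8, 1↦5, 2↦3, 3↦1, 4↦9, 5↦4, 6↦7, 7↦6, 8↦0, 9↦10, 10↦2]  zeros at y ∈ {8}
  x = 10: [0↦2, 1↦9, 2↦6, 3↦3, 4↦10, 5↦4, 6↦6, 7↦4, 8↦8, 9↦6, 10↦8]  zeros at y ∈ ∅
Collecting zeros: affine points = {(0, 0), (2, 1), (4, 0), (4, 6), (5, 5), (6, 0), (7, 7), (9, 8)}.
Total count |C(F_11)_aff| = 8.


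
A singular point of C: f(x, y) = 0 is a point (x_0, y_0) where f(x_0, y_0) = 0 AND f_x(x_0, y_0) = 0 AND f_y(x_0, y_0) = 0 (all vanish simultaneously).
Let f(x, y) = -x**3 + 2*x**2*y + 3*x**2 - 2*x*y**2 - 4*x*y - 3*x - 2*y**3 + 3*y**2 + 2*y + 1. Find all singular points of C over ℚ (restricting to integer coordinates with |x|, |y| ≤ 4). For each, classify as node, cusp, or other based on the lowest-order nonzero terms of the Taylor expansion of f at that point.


Singular points: {(1, 0)}; classification: cusp.

Compute partial derivatives:
  f_x = -3*x**2 + 4*x*y + 6*x - 2*y**2 - 4*y - 3.
  f_y = 2*x**2 - 4*x*y - 4*x - 6*y**2 + 6*y + 2.
Scan x_0 ∈ {−4, ..., 4}. For each x_0, f_y(x_0, y) is a polynomial in y; find its integer roots y ∈ {−4, ..., 4}, then test f_x and f at those candidates.
  x = -4: f_y(-4, y) = -6*y**2 + 22*y + 50; no integer root y with |y| ≤ 4.
  x = -3: f_y(-3, y) = -6*y**2 + 18*y + 32; no integer root y with |y| ≤ 4.
  x = -2: f_y(-2, y) = -6*y**2 + 14*y + 18; no integer root y with |y| ≤ 4.
  x = -1: f_y(-1, y) = -6*y**2 + 10*y + 8; no integer root y with |y| ≤ 4.
  x = 0: f_y(0, y) = -6*y**2 + 6*y + 2; no integer root y with |y| ≤ 4.
  x = 1: f_y(1, y) = -6*y**2 + 2*y; vanishes at y ∈ {0}. (1, 0): f_x = 0, f = 0 — SINGULAR.
  x = 2: f_y(2, y) = -6*y**2 - 2*y + 2; no integer root y with |y| ≤ 4.
  x = 3: f_y(3, y) = -6*y**2 - 6*y + 8; no integer root y with |y| ≤ 4.
  x = 4: f_y(4, y) = -6*y**2 - 10*y + 18; no integer root y with |y| ≤ 4.
Only singular point on the grid: (1, 0).
Classify: substitute x = 1 + u, y = 0 + v and expand: f = -u**3 + 2*u**2*v - 2*u*v**2 - 2*v**3 + v**2.
No constant or linear terms (consistent with a singular point). Quadratic part: v**2. Cubic part: -u**3 + 2*u**2*v - 2*u*v**2 - 2*v**3.
The quadratic part v**2 is a perfect square, so there is a single (double) tangent line v = 0, i.e. y = 0. Restricting the cubic part to that line (v = 0) leaves -u**3 ≠ 0, so f is not divisible by v and the branch is v² ≈ u**3 to lowest order — this is a cusp.
Classification: cusp.


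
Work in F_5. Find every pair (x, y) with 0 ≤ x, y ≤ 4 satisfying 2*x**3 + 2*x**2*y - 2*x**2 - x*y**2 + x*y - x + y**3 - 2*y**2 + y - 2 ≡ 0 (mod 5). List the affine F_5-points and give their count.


Affine F_5-points: {(0, 2), (0, 3), (4, 0)}; count = 3.

For each of the 25 pairs (x, y) ∈ F_5², evaluate f(x, y) mod 5. Record the zeros.
  x = 0: [0↦3, 1↦3, 2↦0, 3↦0, 4↦4]  zeros at y ∈ {2, 3}
  x = 1: [0↦2, 1↦4, 2↦1, 3↦4, 4↦4]  zeros at y ∈ ∅
  x = 2: [0↦4, 1↦2, 2↦3, 3↦3, 4↦3]  zeros at y ∈ ∅
  x = 3: [0↦1, 1↦4, 2↦3, 3↦4, 4↦3]  zeros at y ∈ ∅
  x = 4: [0↦0, 1↦2, 2↦3, 3↦4, 4↦1]  zeros at y ∈ {0}
Collecting zeros: affine points = {(0, 2), (0, 3), (4, 0)}.
Total count |C(F_5)_aff| = 3.
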